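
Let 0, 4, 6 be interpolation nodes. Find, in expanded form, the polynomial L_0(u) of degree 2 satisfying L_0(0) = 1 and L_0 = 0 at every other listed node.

L_0(u) = (u - 4)(u - 6) / [(-4)·(-6)]
       = (u^2 - 10u + 24) / (24)

L_0(u) = (1/24)u^2 - (5/12)u + 1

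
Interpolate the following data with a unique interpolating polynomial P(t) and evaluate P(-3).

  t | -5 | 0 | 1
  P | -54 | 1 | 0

-20

Using Newton's divided-difference form:
P[-5,0] = (1 - (-54)) / (0 - (-5)) = 11
P[0,1] = (0 - 1) / (1 - 0) = -1
P[-5,0,1] = (-1 - 11) / (1 - (-5)) = -2
P(-3) = -54 + 11·(2) + (-2)·(2)·(-3) = -20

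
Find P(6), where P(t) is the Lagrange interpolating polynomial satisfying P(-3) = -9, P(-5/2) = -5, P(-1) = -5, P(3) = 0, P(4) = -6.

-247761/2860

L_0(6) = (17/2)·(7)·(3)·(2)/[(-1/2)·(-2)·(-6)·(-7)] = 17/2
L_1(6) = (9)·(7)·(3)·(2)/[(1/2)·(-3/2)·(-11/2)·(-13/2)] = -2016/143
L_2(6) = (9)·(17/2)·(3)·(2)/[(2)·(3/2)·(-4)·(-5)] = 153/20
L_3(6) = (9)·(17/2)·(7)·(2)/[(6)·(11/2)·(4)·(-1)] = -357/44
L_4(6) = (9)·(17/2)·(7)·(3)/[(7)·(13/2)·(5)·(1)] = 459/65
Sum: (-9)·(17/2) + (-5)·(-2016/143) + (-5)·(153/20) + 0 + (-6)·(459/65) = -247761/2860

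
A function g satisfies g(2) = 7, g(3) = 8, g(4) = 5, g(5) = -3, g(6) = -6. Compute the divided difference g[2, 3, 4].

-2

g[2,3] = (8 - 7) / (3 - 2) = 1
g[3,4] = (5 - 8) / (4 - 3) = -3
g[2,3,4] = (-3 - 1) / (4 - 2) = -2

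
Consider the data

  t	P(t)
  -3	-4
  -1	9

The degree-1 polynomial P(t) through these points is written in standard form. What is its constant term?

L_0(t) = (t + 1) / [-2] = -(1/2)t - 1/2
L_1(t) = (t + 3) / [2] = (1/2)t + 3/2
P(t) = (-4)·L_0 + 9·L_1
Only the constant term is needed; take it from each L_i and combine:
(-4)·(-1/2) + 9·(3/2) = 31/2

31/2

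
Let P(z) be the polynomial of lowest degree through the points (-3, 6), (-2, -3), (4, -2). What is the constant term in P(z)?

-92/7

Build the Lagrange basis polynomials:
L_0(z) = (z + 2)(z - 4) / [7] = (1/7)z^2 - (2/7)z - 8/7
L_1(z) = (z + 3)(z - 4) / [-6] = -(1/6)z^2 + (1/6)z + 2
L_2(z) = (z + 3)(z + 2) / [42] = (1/42)z^2 + (5/42)z + 1/7
P(z) = 6·L_0 + (-3)·L_1 + (-2)·L_2
Only the constant term is needed; take it from each L_i and combine:
6·(-8/7) + (-3)·(2) + (-2)·(1/7) = -92/7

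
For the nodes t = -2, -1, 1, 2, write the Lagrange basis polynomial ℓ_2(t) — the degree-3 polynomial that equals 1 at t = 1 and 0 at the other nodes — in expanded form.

ℓ_2(t) = -(1/6)t^3 - (1/6)t^2 + (2/3)t + 2/3

ℓ_2(t) = (t + 2)(t + 1)(t - 2) / [(3)·(2)·(-1)]
       = (t^3 + t^2 - 4t - 4) / (-6)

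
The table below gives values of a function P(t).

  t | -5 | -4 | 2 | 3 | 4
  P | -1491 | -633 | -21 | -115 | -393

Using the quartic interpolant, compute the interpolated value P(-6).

Evaluate each Lagrange basis at t = -6:
L_0(-6) = (-2)·(-8)·(-9)·(-10)/[(-1)·(-7)·(-8)·(-9)] = 20/7
L_1(-6) = (-1)·(-8)·(-9)·(-10)/[(1)·(-6)·(-7)·(-8)] = -15/7
L_2(-6) = (-1)·(-2)·(-9)·(-10)/[(7)·(6)·(-1)·(-2)] = 15/7
L_3(-6) = (-1)·(-2)·(-8)·(-10)/[(8)·(7)·(1)·(-1)] = -20/7
L_4(-6) = (-1)·(-2)·(-8)·(-9)/[(9)·(8)·(2)·(1)] = 1
Sum: (-1491)·(20/7) + (-633)·(-15/7) + (-21)·(15/7) + (-115)·(-20/7) + (-393)·(1) = -3013

-3013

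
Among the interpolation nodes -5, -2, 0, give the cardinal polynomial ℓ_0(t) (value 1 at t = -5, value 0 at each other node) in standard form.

ℓ_0(t) = (t + 2)t / [(-3)·(-5)]
       = (t^2 + 2t) / (15)

ℓ_0(t) = (1/15)t^2 + (2/15)t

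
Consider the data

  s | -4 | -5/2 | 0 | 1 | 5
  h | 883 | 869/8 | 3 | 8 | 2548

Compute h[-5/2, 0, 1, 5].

15

h[-5/2,0] = (3 - 869/8) / (0 - (-5/2)) = -169/4
h[0,1] = (8 - 3) / (1 - 0) = 5
h[1,5] = (2548 - 8) / (5 - 1) = 635
h[-5/2,0,1] = (5 - (-169/4)) / (1 - (-5/2)) = 27/2
h[0,1,5] = (635 - 5) / (5 - 0) = 126
h[-5/2,0,1,5] = (126 - 27/2) / (5 - (-5/2)) = 15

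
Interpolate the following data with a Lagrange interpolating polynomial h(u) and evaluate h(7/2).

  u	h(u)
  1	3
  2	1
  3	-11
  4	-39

L_0(7/2) = (3/2)·(1/2)·(-1/2)/[(-1)·(-2)·(-3)] = 1/16
L_1(7/2) = (5/2)·(1/2)·(-1/2)/[(1)·(-1)·(-2)] = -5/16
L_2(7/2) = (5/2)·(3/2)·(-1/2)/[(2)·(1)·(-1)] = 15/16
L_3(7/2) = (5/2)·(3/2)·(1/2)/[(3)·(2)·(1)] = 5/16
Sum: 3·(1/16) + 1·(-5/16) + (-11)·(15/16) + (-39)·(5/16) = -181/8

-181/8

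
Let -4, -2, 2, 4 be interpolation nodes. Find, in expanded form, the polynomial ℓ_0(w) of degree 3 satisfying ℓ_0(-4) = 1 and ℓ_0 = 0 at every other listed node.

ℓ_0(w) = (w + 2)(w - 2)(w - 4) / [(-2)·(-6)·(-8)]
       = (w^3 - 4w^2 - 4w + 16) / (-96)

ℓ_0(w) = -(1/96)w^3 + (1/24)w^2 + (1/24)w - 1/6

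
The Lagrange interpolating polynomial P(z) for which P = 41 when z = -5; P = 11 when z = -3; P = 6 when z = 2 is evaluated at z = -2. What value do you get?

2

Evaluate each Lagrange basis at z = -2:
L_0(-2) = (1)·(-4)/[(-2)·(-7)] = -2/7
L_1(-2) = (3)·(-4)/[(2)·(-5)] = 6/5
L_2(-2) = (3)·(1)/[(7)·(5)] = 3/35
Sum: 41·(-2/7) + 11·(6/5) + 6·(3/35) = 2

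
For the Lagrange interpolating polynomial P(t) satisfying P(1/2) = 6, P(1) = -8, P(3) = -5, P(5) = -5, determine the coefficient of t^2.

959/40

L_0(t) = (t - 1)(t - 3)(t - 5) / [-45/8] = -(8/45)t^3 + (8/5)t^2 - (184/45)t + 8/3
L_1(t) = (t - 1/2)(t - 3)(t - 5) / [4] = (1/4)t^3 - (17/8)t^2 + (19/4)t - 15/8
L_2(t) = (t - 1/2)(t - 1)(t - 5) / [-10] = -(1/10)t^3 + (13/20)t^2 - (4/5)t + 1/4
L_3(t) = (t - 1/2)(t - 1)(t - 3) / [36] = (1/36)t^3 - (1/8)t^2 + (5/36)t - 1/24
P(t) = 6·L_0 + (-8)·L_1 + (-5)·L_2 + (-5)·L_3
Only the coefficient of t^2 is needed; take it from each L_i and combine:
6·(8/5) + (-8)·(-17/8) + (-5)·(13/20) + (-5)·(-1/8) = 959/40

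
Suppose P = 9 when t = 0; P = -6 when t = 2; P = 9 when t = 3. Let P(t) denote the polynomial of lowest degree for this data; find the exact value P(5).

84

Using Newton's divided-difference form:
P[0,2] = (-6 - 9) / (2 - 0) = -15/2
P[2,3] = (9 - (-6)) / (3 - 2) = 15
P[0,2,3] = (15 - (-15/2)) / (3 - 0) = 15/2
P(5) = 9 + (-15/2)·(5) + (15/2)·(5)·(3) = 84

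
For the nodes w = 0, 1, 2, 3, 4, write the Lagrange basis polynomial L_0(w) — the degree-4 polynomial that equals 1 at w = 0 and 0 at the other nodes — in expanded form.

L_0(w) = (w - 1)(w - 2)(w - 3)(w - 4) / [(-1)·(-2)·(-3)·(-4)]
       = (w^4 - 10w^3 + 35w^2 - 50w + 24) / (24)

L_0(w) = (1/24)w^4 - (5/12)w^3 + (35/24)w^2 - (25/12)w + 1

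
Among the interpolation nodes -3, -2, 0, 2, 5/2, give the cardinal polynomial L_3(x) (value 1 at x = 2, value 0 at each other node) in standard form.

L_3(x) = (x + 3)(x + 2)x(x - 5/2) / [(5)·(4)·(2)·(-1/2)]
       = (x^4 + (5/2)x^3 - (13/2)x^2 - 15x) / (-20)

L_3(x) = -(1/20)x^4 - (1/8)x^3 + (13/40)x^2 + (3/4)x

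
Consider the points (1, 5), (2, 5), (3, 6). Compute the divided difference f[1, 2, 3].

1/2

f[1,2] = (5 - 5) / (2 - 1) = 0
f[2,3] = (6 - 5) / (3 - 2) = 1
f[1,2,3] = (1 - 0) / (3 - 1) = 1/2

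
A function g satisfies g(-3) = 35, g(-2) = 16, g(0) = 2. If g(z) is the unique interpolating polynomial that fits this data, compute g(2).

Evaluate each Lagrange basis at z = 2:
L_0(2) = (4)·(2)/[(-1)·(-3)] = 8/3
L_1(2) = (5)·(2)/[(1)·(-2)] = -5
L_2(2) = (5)·(4)/[(3)·(2)] = 10/3
Sum: 35·(8/3) + 16·(-5) + 2·(10/3) = 20

20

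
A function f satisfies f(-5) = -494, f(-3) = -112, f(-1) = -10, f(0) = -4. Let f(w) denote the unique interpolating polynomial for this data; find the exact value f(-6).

Using Newton's divided-difference form:
f[-5,-3] = (-112 - (-494)) / (-3 - (-5)) = 191
f[-3,-1] = (-10 - (-112)) / (-1 - (-3)) = 51
f[-1,0] = (-4 - (-10)) / (0 - (-1)) = 6
f[-5,-3,-1] = (51 - 191) / (-1 - (-5)) = -35
f[-3,-1,0] = (6 - 51) / (0 - (-3)) = -15
f[-5,-3,-1,0] = (-15 - (-35)) / (0 - (-5)) = 4
f(-6) = -494 + 191·(-1) + (-35)·(-1)·(-3) + 4·(-1)·(-3)·(-5) = -850

-850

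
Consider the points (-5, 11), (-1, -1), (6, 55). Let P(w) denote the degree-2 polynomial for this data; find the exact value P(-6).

19

Using Newton's divided-difference form:
P[-5,-1] = (-1 - 11) / (-1 - (-5)) = -3
P[-1,6] = (55 - (-1)) / (6 - (-1)) = 8
P[-5,-1,6] = (8 - (-3)) / (6 - (-5)) = 1
P(-6) = 11 + (-3)·(-1) + 1·(-1)·(-5) = 19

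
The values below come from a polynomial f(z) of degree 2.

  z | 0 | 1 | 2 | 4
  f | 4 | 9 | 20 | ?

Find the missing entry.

The 3 known values determine f uniquely (degree ≤ 2).
L_0(4) = (3)·(2)/[(-1)·(-2)] = 3
L_1(4) = (4)·(2)/[(1)·(-1)] = -8
L_2(4) = (4)·(3)/[(2)·(1)] = 6
Sum: 4·(3) + 9·(-8) + 20·(6) = 60

60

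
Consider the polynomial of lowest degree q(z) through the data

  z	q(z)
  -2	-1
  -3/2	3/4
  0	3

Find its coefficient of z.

0

Build the Lagrange basis polynomials:
L_0(z) = (z + 3/2)z / [1] = z^2 + (3/2)z
L_1(z) = (z + 2)z / [-3/4] = -(4/3)z^2 - (8/3)z
L_2(z) = (z + 2)(z + 3/2) / [3] = (1/3)z^2 + (7/6)z + 1
q(z) = (-1)·L_0 + (3/4)·L_1 + 3·L_2
Only the coefficient of z is needed; take it from each L_i and combine:
(-1)·(3/2) + (3/4)·(-8/3) + 3·(7/6) = 0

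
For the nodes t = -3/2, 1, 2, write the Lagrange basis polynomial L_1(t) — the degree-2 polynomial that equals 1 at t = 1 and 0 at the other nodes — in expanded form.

L_1(t) = -(2/5)t^2 + (1/5)t + 6/5

L_1(t) = (t + 3/2)(t - 2) / [(5/2)·(-1)]
       = (t^2 - (1/2)t - 3) / (-5/2)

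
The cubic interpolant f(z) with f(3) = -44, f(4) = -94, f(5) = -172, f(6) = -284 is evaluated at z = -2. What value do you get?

-4

L_0(-2) = (-6)·(-7)·(-8)/[(-1)·(-2)·(-3)] = 56
L_1(-2) = (-5)·(-7)·(-8)/[(1)·(-1)·(-2)] = -140
L_2(-2) = (-5)·(-6)·(-8)/[(2)·(1)·(-1)] = 120
L_3(-2) = (-5)·(-6)·(-7)/[(3)·(2)·(1)] = -35
Sum: (-44)·(56) + (-94)·(-140) + (-172)·(120) + (-284)·(-35) = -4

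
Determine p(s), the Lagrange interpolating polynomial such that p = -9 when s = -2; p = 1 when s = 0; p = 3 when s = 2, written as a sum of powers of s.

p(s) = -s^2 + 3s + 1

L_0(s) = s(s - 2) / [8] = (1/8)s^2 - (1/4)s
L_1(s) = (s + 2)(s - 2) / [-4] = -(1/4)s^2 + 1
L_2(s) = (s + 2)s / [8] = (1/8)s^2 + (1/4)s
p(s) = (-9)·L_0 + 1·L_1 + 3·L_2
  (-9)·L_0(s) = -(9/8)s^2 + (9/4)s
  1·L_1(s) = -(1/4)s^2 + 1
  3·L_2(s) = (3/8)s^2 + (3/4)s
Adding term by term: -s^2 + 3s + 1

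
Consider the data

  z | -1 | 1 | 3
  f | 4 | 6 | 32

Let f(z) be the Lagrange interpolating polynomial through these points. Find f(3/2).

41/4

Evaluate each Lagrange basis at z = 3/2:
L_0(3/2) = (1/2)·(-3/2)/[(-2)·(-4)] = -3/32
L_1(3/2) = (5/2)·(-3/2)/[(2)·(-2)] = 15/16
L_2(3/2) = (5/2)·(1/2)/[(4)·(2)] = 5/32
Sum: 4·(-3/32) + 6·(15/16) + 32·(5/32) = 41/4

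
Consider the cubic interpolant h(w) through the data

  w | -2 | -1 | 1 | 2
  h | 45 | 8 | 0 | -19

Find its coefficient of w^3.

Build the Lagrange basis polynomials:
L_0(w) = (w + 1)(w - 1)(w - 2) / [-12] = -(1/12)w^3 + (1/6)w^2 + (1/12)w - 1/6
L_1(w) = (w + 2)(w - 1)(w - 2) / [6] = (1/6)w^3 - (1/6)w^2 - (2/3)w + 2/3
L_2(w) = (w + 2)(w + 1)(w - 2) / [-6] = -(1/6)w^3 - (1/6)w^2 + (2/3)w + 2/3
L_3(w) = (w + 2)(w + 1)(w - 1) / [12] = (1/12)w^3 + (1/6)w^2 - (1/12)w - 1/6
h(w) = 45·L_0 + 8·L_1 + 0·L_2 + (-19)·L_3
Only the coefficient of w^3 is needed; take it from each L_i and combine:
45·(-1/12) + 8·(1/6) + 0·(-1/6) + (-19)·(1/12) = -4

-4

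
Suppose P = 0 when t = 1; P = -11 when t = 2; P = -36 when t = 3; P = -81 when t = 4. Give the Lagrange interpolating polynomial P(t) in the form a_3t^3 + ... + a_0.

P(t) = -t^3 - t^2 - t + 3

Build the Lagrange basis polynomials:
L_0(t) = (t - 2)(t - 3)(t - 4) / [-6] = -(1/6)t^3 + (3/2)t^2 - (13/3)t + 4
L_1(t) = (t - 1)(t - 3)(t - 4) / [2] = (1/2)t^3 - 4t^2 + (19/2)t - 6
L_2(t) = (t - 1)(t - 2)(t - 4) / [-2] = -(1/2)t^3 + (7/2)t^2 - 7t + 4
L_3(t) = (t - 1)(t - 2)(t - 3) / [6] = (1/6)t^3 - t^2 + (11/6)t - 1
P(t) = 0·L_0 + (-11)·L_1 + (-36)·L_2 + (-81)·L_3
  0·L_0(t) = 0
  (-11)·L_1(t) = -(11/2)t^3 + 44t^2 - (209/2)t + 66
  (-36)·L_2(t) = 18t^3 - 126t^2 + 252t - 144
  (-81)·L_3(t) = -(27/2)t^3 + 81t^2 - (297/2)t + 81
Adding term by term: -t^3 - t^2 - t + 3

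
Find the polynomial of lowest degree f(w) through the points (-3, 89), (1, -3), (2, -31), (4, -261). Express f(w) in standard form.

f(w) = -4w^3 - w^2 + 3w - 1

Newton's divided differences:
f[-3,1] = (-3 - 89) / (1 - (-3)) = -23
f[1,2] = (-31 - (-3)) / (2 - 1) = -28
f[2,4] = (-261 - (-31)) / (4 - 2) = -115
f[-3,1,2] = (-28 - (-23)) / (2 - (-3)) = -1
f[1,2,4] = (-115 - (-28)) / (4 - 1) = -29
f[-3,1,2,4] = (-29 - (-1)) / (4 - (-3)) = -4
f(w) = 89 + (-23)·(w + 3) + (-1)·(w + 3)(w - 1) + (-4)·(w + 3)(w - 1)(w - 2)
Expanding: f(w) = -4w^3 - w^2 + 3w - 1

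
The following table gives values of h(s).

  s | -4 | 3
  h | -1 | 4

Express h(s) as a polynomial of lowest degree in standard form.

L_0(s) = (s - 3) / [-7] = -(1/7)s + 3/7
L_1(s) = (s + 4) / [7] = (1/7)s + 4/7
h(s) = (-1)·L_0 + 4·L_1
  (-1)·L_0(s) = (1/7)s - 3/7
  4·L_1(s) = (4/7)s + 16/7
Adding term by term: (5/7)s + 13/7

h(s) = (5/7)s + 13/7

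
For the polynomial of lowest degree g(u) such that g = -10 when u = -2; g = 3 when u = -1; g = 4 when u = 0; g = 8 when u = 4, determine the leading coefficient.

1

The leading coefficient equals the top divided difference g[-2,-1,0,4].
g[-2,-1] = (3 - (-10)) / (-1 - (-2)) = 13
g[-1,0] = (4 - 3) / (0 - (-1)) = 1
g[0,4] = (8 - 4) / (4 - 0) = 1
g[-2,-1,0] = (1 - 13) / (0 - (-2)) = -6
g[-1,0,4] = (1 - 1) / (4 - (-1)) = 0
g[-2,-1,0,4] = (0 - (-6)) / (4 - (-2)) = 1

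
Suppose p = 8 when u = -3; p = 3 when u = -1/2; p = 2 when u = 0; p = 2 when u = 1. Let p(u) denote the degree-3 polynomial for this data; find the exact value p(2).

19/3

Using Newton's divided-difference form:
p[-3,-1/2] = (3 - 8) / (-1/2 - (-3)) = -2
p[-1/2,0] = (2 - 3) / (0 - (-1/2)) = -2
p[0,1] = (2 - 2) / (1 - 0) = 0
p[-3,-1/2,0] = (-2 - (-2)) / (0 - (-3)) = 0
p[-1/2,0,1] = (0 - (-2)) / (1 - (-1/2)) = 4/3
p[-3,-1/2,0,1] = (4/3 - 0) / (1 - (-3)) = 1/3
p(2) = 8 + (-2)·(5) + 0·(5)·(5/2) + (1/3)·(5)·(5/2)·(2) = 19/3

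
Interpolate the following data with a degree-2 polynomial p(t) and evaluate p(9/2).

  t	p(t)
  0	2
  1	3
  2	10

Evaluate each Lagrange basis at t = 9/2:
L_0(9/2) = (7/2)·(5/2)/[(-1)·(-2)] = 35/8
L_1(9/2) = (9/2)·(5/2)/[(1)·(-1)] = -45/4
L_2(9/2) = (9/2)·(7/2)/[(2)·(1)] = 63/8
Sum: 2·(35/8) + 3·(-45/4) + 10·(63/8) = 215/4

215/4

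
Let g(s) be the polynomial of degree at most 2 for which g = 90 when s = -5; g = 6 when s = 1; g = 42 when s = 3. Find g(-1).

L_0(-1) = (-2)·(-4)/[(-6)·(-8)] = 1/6
L_1(-1) = (4)·(-4)/[(6)·(-2)] = 4/3
L_2(-1) = (4)·(-2)/[(8)·(2)] = -1/2
Sum: 90·(1/6) + 6·(4/3) + 42·(-1/2) = 2

2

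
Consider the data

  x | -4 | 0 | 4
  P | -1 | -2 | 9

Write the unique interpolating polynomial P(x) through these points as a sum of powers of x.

Newton's divided differences:
P[-4,0] = (-2 - (-1)) / (0 - (-4)) = -1/4
P[0,4] = (9 - (-2)) / (4 - 0) = 11/4
P[-4,0,4] = (11/4 - (-1/4)) / (4 - (-4)) = 3/8
P(x) = -1 + (-1/4)·(x + 4) + (3/8)·(x + 4)x
Expanding: P(x) = (3/8)x^2 + (5/4)x - 2

P(x) = (3/8)x^2 + (5/4)x - 2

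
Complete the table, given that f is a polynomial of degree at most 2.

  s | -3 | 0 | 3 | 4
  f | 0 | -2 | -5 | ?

-56/9

The 3 known values determine f uniquely (degree ≤ 2).
L_0(4) = (4)·(1)/[(-3)·(-6)] = 2/9
L_1(4) = (7)·(1)/[(3)·(-3)] = -7/9
L_2(4) = (7)·(4)/[(6)·(3)] = 14/9
Sum: 0 + (-2)·(-7/9) + (-5)·(14/9) = -56/9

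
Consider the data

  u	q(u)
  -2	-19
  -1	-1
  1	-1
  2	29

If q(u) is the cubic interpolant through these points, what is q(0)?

Using Newton's divided-difference form:
q[-2,-1] = (-1 - (-19)) / (-1 - (-2)) = 18
q[-1,1] = (-1 - (-1)) / (1 - (-1)) = 0
q[1,2] = (29 - (-1)) / (2 - 1) = 30
q[-2,-1,1] = (0 - 18) / (1 - (-2)) = -6
q[-1,1,2] = (30 - 0) / (2 - (-1)) = 10
q[-2,-1,1,2] = (10 - (-6)) / (2 - (-2)) = 4
q(0) = -19 + 18·(2) + (-6)·(2)·(1) + 4·(2)·(1)·(-1) = -3

-3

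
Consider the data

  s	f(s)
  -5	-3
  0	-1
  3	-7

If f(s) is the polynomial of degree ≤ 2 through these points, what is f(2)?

-22/5

Evaluate each Lagrange basis at s = 2:
L_0(2) = (2)·(-1)/[(-5)·(-8)] = -1/20
L_1(2) = (7)·(-1)/[(5)·(-3)] = 7/15
L_2(2) = (7)·(2)/[(8)·(3)] = 7/12
Sum: (-3)·(-1/20) + (-1)·(7/15) + (-7)·(7/12) = -22/5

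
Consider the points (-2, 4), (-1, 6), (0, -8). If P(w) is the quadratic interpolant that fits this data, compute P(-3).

Evaluate each Lagrange basis at w = -3:
L_0(-3) = (-2)·(-3)/[(-1)·(-2)] = 3
L_1(-3) = (-1)·(-3)/[(1)·(-1)] = -3
L_2(-3) = (-1)·(-2)/[(2)·(1)] = 1
Sum: 4·(3) + 6·(-3) + (-8)·(1) = -14

-14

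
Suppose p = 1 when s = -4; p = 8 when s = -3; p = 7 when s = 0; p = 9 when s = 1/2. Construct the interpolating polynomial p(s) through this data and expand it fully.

p(s) = (43/63)s^3 + (53/18)s^2 + (33/14)s + 7

Newton's divided differences:
p[-4,-3] = (8 - 1) / (-3 - (-4)) = 7
p[-3,0] = (7 - 8) / (0 - (-3)) = -1/3
p[0,1/2] = (9 - 7) / (1/2 - 0) = 4
p[-4,-3,0] = (-1/3 - 7) / (0 - (-4)) = -11/6
p[-3,0,1/2] = (4 - (-1/3)) / (1/2 - (-3)) = 26/21
p[-4,-3,0,1/2] = (26/21 - (-11/6)) / (1/2 - (-4)) = 43/63
p(s) = 1 + 7·(s + 4) + (-11/6)·(s + 4)(s + 3) + (43/63)·(s + 4)(s + 3)s
Expanding: p(s) = (43/63)s^3 + (53/18)s^2 + (33/14)s + 7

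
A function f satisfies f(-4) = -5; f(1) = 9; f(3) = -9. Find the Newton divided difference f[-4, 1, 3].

-59/35

f[-4,1] = (9 - (-5)) / (1 - (-4)) = 14/5
f[1,3] = (-9 - 9) / (3 - 1) = -9
f[-4,1,3] = (-9 - 14/5) / (3 - (-4)) = -59/35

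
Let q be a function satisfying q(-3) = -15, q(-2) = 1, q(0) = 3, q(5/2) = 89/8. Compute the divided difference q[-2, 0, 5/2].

1/2

q[-2,0] = (3 - 1) / (0 - (-2)) = 1
q[0,5/2] = (89/8 - 3) / (5/2 - 0) = 13/4
q[-2,0,5/2] = (13/4 - 1) / (5/2 - (-2)) = 1/2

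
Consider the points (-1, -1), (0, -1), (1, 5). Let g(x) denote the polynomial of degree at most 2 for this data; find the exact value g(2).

17

Evaluate each Lagrange basis at x = 2:
L_0(2) = (2)·(1)/[(-1)·(-2)] = 1
L_1(2) = (3)·(1)/[(1)·(-1)] = -3
L_2(2) = (3)·(2)/[(2)·(1)] = 3
Sum: (-1)·(1) + (-1)·(-3) + 5·(3) = 17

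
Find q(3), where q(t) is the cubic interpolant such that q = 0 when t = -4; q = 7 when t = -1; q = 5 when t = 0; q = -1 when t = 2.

Evaluate each Lagrange basis at t = 3:
L_0(3) = (4)·(3)·(1)/[(-3)·(-4)·(-6)] = -1/6
L_1(3) = (7)·(3)·(1)/[(3)·(-1)·(-3)] = 7/3
L_2(3) = (7)·(4)·(1)/[(4)·(1)·(-2)] = -7/2
L_3(3) = (7)·(4)·(3)/[(6)·(3)·(2)] = 7/3
Sum: 0 + 7·(7/3) + 5·(-7/2) + (-1)·(7/3) = -7/2

-7/2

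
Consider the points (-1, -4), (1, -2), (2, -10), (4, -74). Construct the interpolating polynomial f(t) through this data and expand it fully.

f(t) = -t^3 - t^2 + 2t - 2

Build the Lagrange basis polynomials:
L_0(t) = (t - 1)(t - 2)(t - 4) / [-30] = -(1/30)t^3 + (7/30)t^2 - (7/15)t + 4/15
L_1(t) = (t + 1)(t - 2)(t - 4) / [6] = (1/6)t^3 - (5/6)t^2 + (1/3)t + 4/3
L_2(t) = (t + 1)(t - 1)(t - 4) / [-6] = -(1/6)t^3 + (2/3)t^2 + (1/6)t - 2/3
L_3(t) = (t + 1)(t - 1)(t - 2) / [30] = (1/30)t^3 - (1/15)t^2 - (1/30)t + 1/15
f(t) = (-4)·L_0 + (-2)·L_1 + (-10)·L_2 + (-74)·L_3
  (-4)·L_0(t) = (2/15)t^3 - (14/15)t^2 + (28/15)t - 16/15
  (-2)·L_1(t) = -(1/3)t^3 + (5/3)t^2 - (2/3)t - 8/3
  (-10)·L_2(t) = (5/3)t^3 - (20/3)t^2 - (5/3)t + 20/3
  (-74)·L_3(t) = -(37/15)t^3 + (74/15)t^2 + (37/15)t - 74/15
Adding term by term: -t^3 - t^2 + 2t - 2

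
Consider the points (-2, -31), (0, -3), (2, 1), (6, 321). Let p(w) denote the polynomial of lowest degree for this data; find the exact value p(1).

L_0(1) = (1)·(-1)·(-5)/[(-2)·(-4)·(-8)] = -5/64
L_1(1) = (3)·(-1)·(-5)/[(2)·(-2)·(-6)] = 5/8
L_2(1) = (3)·(1)·(-5)/[(4)·(2)·(-4)] = 15/32
L_3(1) = (3)·(1)·(-1)/[(8)·(6)·(4)] = -1/64
Sum: (-31)·(-5/64) + (-3)·(5/8) + 1·(15/32) + 321·(-1/64) = -4

-4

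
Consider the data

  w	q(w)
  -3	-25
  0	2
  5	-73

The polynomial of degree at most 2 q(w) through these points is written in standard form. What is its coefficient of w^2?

-3

L_0(w) = w(w - 5) / [24] = (1/24)w^2 - (5/24)w
L_1(w) = (w + 3)(w - 5) / [-15] = -(1/15)w^2 + (2/15)w + 1
L_2(w) = (w + 3)w / [40] = (1/40)w^2 + (3/40)w
q(w) = (-25)·L_0 + 2·L_1 + (-73)·L_2
Only the coefficient of w^2 is needed; take it from each L_i and combine:
(-25)·(1/24) + 2·(-1/15) + (-73)·(1/40) = -3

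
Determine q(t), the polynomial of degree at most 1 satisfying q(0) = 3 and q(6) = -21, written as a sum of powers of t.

Build the Lagrange basis polynomials:
L_0(t) = (t - 6) / [-6] = -(1/6)t + 1
L_1(t) = t / [6] = (1/6)t
q(t) = 3·L_0 + (-21)·L_1
  3·L_0(t) = -(1/2)t + 3
  (-21)·L_1(t) = -(7/2)t
Adding term by term: -4t + 3

q(t) = -4t + 3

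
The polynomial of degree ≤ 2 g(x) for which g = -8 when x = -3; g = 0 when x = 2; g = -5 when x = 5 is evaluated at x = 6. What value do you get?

L_0(6) = (4)·(1)/[(-5)·(-8)] = 1/10
L_1(6) = (9)·(1)/[(5)·(-3)] = -3/5
L_2(6) = (9)·(4)/[(8)·(3)] = 3/2
Sum: (-8)·(1/10) + 0 + (-5)·(3/2) = -83/10

-83/10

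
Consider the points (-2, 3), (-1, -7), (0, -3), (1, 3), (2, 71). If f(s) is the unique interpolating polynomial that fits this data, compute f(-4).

473

Evaluate each Lagrange basis at s = -4:
L_0(-4) = (-3)·(-4)·(-5)·(-6)/[(-1)·(-2)·(-3)·(-4)] = 15
L_1(-4) = (-2)·(-4)·(-5)·(-6)/[(1)·(-1)·(-2)·(-3)] = -40
L_2(-4) = (-2)·(-3)·(-5)·(-6)/[(2)·(1)·(-1)·(-2)] = 45
L_3(-4) = (-2)·(-3)·(-4)·(-6)/[(3)·(2)·(1)·(-1)] = -24
L_4(-4) = (-2)·(-3)·(-4)·(-5)/[(4)·(3)·(2)·(1)] = 5
Sum: 3·(15) + (-7)·(-40) + (-3)·(45) + 3·(-24) + 71·(5) = 473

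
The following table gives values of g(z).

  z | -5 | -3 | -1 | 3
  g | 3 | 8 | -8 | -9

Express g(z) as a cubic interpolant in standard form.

Build the Lagrange basis polynomials:
L_0(z) = (z + 3)(z + 1)(z - 3) / [-64] = -(1/64)z^3 - (1/64)z^2 + (9/64)z + 9/64
L_1(z) = (z + 5)(z + 1)(z - 3) / [24] = (1/24)z^3 + (1/8)z^2 - (13/24)z - 5/8
L_2(z) = (z + 5)(z + 3)(z - 3) / [-32] = -(1/32)z^3 - (5/32)z^2 + (9/32)z + 45/32
L_3(z) = (z + 5)(z + 3)(z + 1) / [192] = (1/192)z^3 + (3/64)z^2 + (23/192)z + 5/64
g(z) = 3·L_0 + 8·L_1 + (-8)·L_2 + (-9)·L_3
  3·L_0(z) = -(3/64)z^3 - (3/64)z^2 + (27/64)z + 27/64
  8·L_1(z) = (1/3)z^3 + z^2 - (13/3)z - 5
  (-8)·L_2(z) = (1/4)z^3 + (5/4)z^2 - (9/4)z - 45/4
  (-9)·L_3(z) = -(3/64)z^3 - (27/64)z^2 - (69/64)z - 45/64
Adding term by term: (47/96)z^3 + (57/32)z^2 - (695/96)z - 529/32

g(z) = (47/96)z^3 + (57/32)z^2 - (695/96)z - 529/32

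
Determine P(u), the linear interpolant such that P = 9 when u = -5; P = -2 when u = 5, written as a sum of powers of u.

P(u) = -(11/10)u + 7/2

Build the Lagrange basis polynomials:
L_0(u) = (u - 5) / [-10] = -(1/10)u + 1/2
L_1(u) = (u + 5) / [10] = (1/10)u + 1/2
P(u) = 9·L_0 + (-2)·L_1
  9·L_0(u) = -(9/10)u + 9/2
  (-2)·L_1(u) = -(1/5)u - 1
Adding term by term: -(11/10)u + 7/2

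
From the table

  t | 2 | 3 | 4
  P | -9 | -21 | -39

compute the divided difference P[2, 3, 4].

-3

P[2,3] = (-21 - (-9)) / (3 - 2) = -12
P[3,4] = (-39 - (-21)) / (4 - 3) = -18
P[2,3,4] = (-18 - (-12)) / (4 - 2) = -3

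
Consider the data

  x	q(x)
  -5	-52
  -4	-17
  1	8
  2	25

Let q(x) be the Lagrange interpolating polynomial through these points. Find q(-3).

0

Evaluate each Lagrange basis at x = -3:
L_0(-3) = (1)·(-4)·(-5)/[(-1)·(-6)·(-7)] = -10/21
L_1(-3) = (2)·(-4)·(-5)/[(1)·(-5)·(-6)] = 4/3
L_2(-3) = (2)·(1)·(-5)/[(6)·(5)·(-1)] = 1/3
L_3(-3) = (2)·(1)·(-4)/[(7)·(6)·(1)] = -4/21
Sum: (-52)·(-10/21) + (-17)·(4/3) + 8·(1/3) + 25·(-4/21) = 0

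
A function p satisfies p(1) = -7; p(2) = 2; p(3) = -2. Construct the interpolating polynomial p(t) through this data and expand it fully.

Newton's divided differences:
p[1,2] = (2 - (-7)) / (2 - 1) = 9
p[2,3] = (-2 - 2) / (3 - 2) = -4
p[1,2,3] = (-4 - 9) / (3 - 1) = -13/2
p(t) = -7 + 9·(t - 1) + (-13/2)·(t - 1)(t - 2)
Expanding: p(t) = -(13/2)t^2 + (57/2)t - 29

p(t) = -(13/2)t^2 + (57/2)t - 29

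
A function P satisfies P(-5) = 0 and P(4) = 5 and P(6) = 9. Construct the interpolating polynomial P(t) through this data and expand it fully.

P(t) = (13/99)t^2 + (68/99)t + 5/33

Build the Lagrange basis polynomials:
L_0(t) = (t - 4)(t - 6) / [99] = (1/99)t^2 - (10/99)t + 8/33
L_1(t) = (t + 5)(t - 6) / [-18] = -(1/18)t^2 + (1/18)t + 5/3
L_2(t) = (t + 5)(t - 4) / [22] = (1/22)t^2 + (1/22)t - 10/11
P(t) = 0·L_0 + 5·L_1 + 9·L_2
  0·L_0(t) = 0
  5·L_1(t) = -(5/18)t^2 + (5/18)t + 25/3
  9·L_2(t) = (9/22)t^2 + (9/22)t - 90/11
Adding term by term: (13/99)t^2 + (68/99)t + 5/33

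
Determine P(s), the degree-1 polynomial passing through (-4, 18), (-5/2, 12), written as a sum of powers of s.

P(s) = -4s + 2

Build the Lagrange basis polynomials:
L_0(s) = (s + 5/2) / [-3/2] = -(2/3)s - 5/3
L_1(s) = (s + 4) / [3/2] = (2/3)s + 8/3
P(s) = 18·L_0 + 12·L_1
  18·L_0(s) = -12s - 30
  12·L_1(s) = 8s + 32
Adding term by term: -4s + 2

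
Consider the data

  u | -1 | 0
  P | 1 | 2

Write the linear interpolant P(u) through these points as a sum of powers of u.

L_0(u) = u / [-1] = -u
L_1(u) = (u + 1) / [1] = u + 1
P(u) = 1·L_0 + 2·L_1
  1·L_0(u) = -u
  2·L_1(u) = 2u + 2
Adding term by term: u + 2

P(u) = u + 2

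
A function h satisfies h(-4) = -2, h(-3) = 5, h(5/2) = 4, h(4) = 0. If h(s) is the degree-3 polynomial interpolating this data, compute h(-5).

-25257/2002

Evaluate each Lagrange basis at s = -5:
L_0(-5) = (-2)·(-15/2)·(-9)/[(-1)·(-13/2)·(-8)] = 135/52
L_1(-5) = (-1)·(-15/2)·(-9)/[(1)·(-11/2)·(-7)] = -135/77
L_2(-5) = (-1)·(-2)·(-9)/[(13/2)·(11/2)·(-3/2)] = 48/143
L_3(-5) = (-1)·(-2)·(-15/2)/[(8)·(7)·(3/2)] = -5/28
Sum: (-2)·(135/52) + 5·(-135/77) + 4·(48/143) + 0 = -25257/2002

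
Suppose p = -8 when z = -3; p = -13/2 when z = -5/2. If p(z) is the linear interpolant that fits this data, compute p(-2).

Evaluate each Lagrange basis at z = -2:
L_0(-2) = (1/2)/[(-1/2)] = -1
L_1(-2) = (1)/[(1/2)] = 2
Sum: (-8)·(-1) + (-13/2)·(2) = -5

-5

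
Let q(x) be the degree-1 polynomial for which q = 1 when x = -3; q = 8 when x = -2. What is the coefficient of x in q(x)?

7

Build the Lagrange basis polynomials:
L_0(x) = (x + 2) / [-1] = -x - 2
L_1(x) = (x + 3) / [1] = x + 3
q(x) = 1·L_0 + 8·L_1
Only the coefficient of x is needed; take it from each L_i and combine:
1·(-1) + 8·(1) = 7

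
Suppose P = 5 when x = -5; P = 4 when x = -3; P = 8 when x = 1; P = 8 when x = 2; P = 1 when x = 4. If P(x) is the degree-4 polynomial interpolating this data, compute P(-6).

56/9

Evaluate each Lagrange basis at x = -6:
L_0(-6) = (-3)·(-7)·(-8)·(-10)/[(-2)·(-6)·(-7)·(-9)] = 20/9
L_1(-6) = (-1)·(-7)·(-8)·(-10)/[(2)·(-4)·(-5)·(-7)] = -2
L_2(-6) = (-1)·(-3)·(-8)·(-10)/[(6)·(4)·(-1)·(-3)] = 10/3
L_3(-6) = (-1)·(-3)·(-7)·(-10)/[(7)·(5)·(1)·(-2)] = -3
L_4(-6) = (-1)·(-3)·(-7)·(-8)/[(9)·(7)·(3)·(2)] = 4/9
Sum: 5·(20/9) + 4·(-2) + 8·(10/3) + 8·(-3) + 1·(4/9) = 56/9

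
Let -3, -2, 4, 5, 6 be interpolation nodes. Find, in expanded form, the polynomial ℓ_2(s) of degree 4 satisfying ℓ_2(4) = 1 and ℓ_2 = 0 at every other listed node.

ℓ_2(s) = (1/84)s^4 - (1/14)s^3 - (19/84)s^2 + s + 15/7

ℓ_2(s) = (s + 3)(s + 2)(s - 5)(s - 6) / [(7)·(6)·(-1)·(-2)]
       = (s^4 - 6s^3 - 19s^2 + 84s + 180) / (84)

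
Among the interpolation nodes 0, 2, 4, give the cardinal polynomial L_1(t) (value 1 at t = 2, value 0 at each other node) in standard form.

L_1(t) = -(1/4)t^2 + t

L_1(t) = t(t - 4) / [(2)·(-2)]
       = (t^2 - 4t) / (-4)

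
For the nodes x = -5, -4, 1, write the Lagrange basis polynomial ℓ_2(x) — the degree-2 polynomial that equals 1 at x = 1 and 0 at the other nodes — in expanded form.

ℓ_2(x) = (1/30)x^2 + (3/10)x + 2/3

ℓ_2(x) = (x + 5)(x + 4) / [(6)·(5)]
       = (x^2 + 9x + 20) / (30)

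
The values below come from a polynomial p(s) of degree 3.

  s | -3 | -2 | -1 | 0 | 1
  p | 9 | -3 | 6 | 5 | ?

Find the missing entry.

-37

The 4 known values determine p uniquely (degree ≤ 3).
Evaluate each Lagrange basis at s = 1:
L_0(1) = (3)·(2)·(1)/[(-1)·(-2)·(-3)] = -1
L_1(1) = (4)·(2)·(1)/[(1)·(-1)·(-2)] = 4
L_2(1) = (4)·(3)·(1)/[(2)·(1)·(-1)] = -6
L_3(1) = (4)·(3)·(2)/[(3)·(2)·(1)] = 4
Sum: 9·(-1) + (-3)·(4) + 6·(-6) + 5·(4) = -37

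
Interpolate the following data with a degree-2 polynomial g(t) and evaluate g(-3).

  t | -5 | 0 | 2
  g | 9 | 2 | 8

Using Newton's divided-difference form:
g[-5,0] = (2 - 9) / (0 - (-5)) = -7/5
g[0,2] = (8 - 2) / (2 - 0) = 3
g[-5,0,2] = (3 - (-7/5)) / (2 - (-5)) = 22/35
g(-3) = 9 + (-7/5)·(2) + (22/35)·(2)·(-3) = 17/7

17/7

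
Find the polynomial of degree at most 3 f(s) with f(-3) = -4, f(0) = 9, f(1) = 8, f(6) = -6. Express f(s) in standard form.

Newton's divided differences:
f[-3,0] = (9 - (-4)) / (0 - (-3)) = 13/3
f[0,1] = (8 - 9) / (1 - 0) = -1
f[1,6] = (-6 - 8) / (6 - 1) = -14/5
f[-3,0,1] = (-1 - 13/3) / (1 - (-3)) = -4/3
f[0,1,6] = (-14/5 - (-1)) / (6 - 0) = -3/10
f[-3,0,1,6] = (-3/10 - (-4/3)) / (6 - (-3)) = 31/270
f(s) = -4 + (13/3)·(s + 3) + (-4/3)·(s + 3)s + (31/270)·(s + 3)s(s - 1)
Expanding: f(s) = (31/270)s^3 - (149/135)s^2 - (1/90)s + 9

f(s) = (31/270)s^3 - (149/135)s^2 - (1/90)s + 9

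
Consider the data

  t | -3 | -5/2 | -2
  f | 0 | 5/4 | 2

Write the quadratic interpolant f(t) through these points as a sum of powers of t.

f(t) = -t^2 - 3t

Build the Lagrange basis polynomials:
L_0(t) = (t + 5/2)(t + 2) / [1/2] = 2t^2 + 9t + 10
L_1(t) = (t + 3)(t + 2) / [-1/4] = -4t^2 - 20t - 24
L_2(t) = (t + 3)(t + 5/2) / [1/2] = 2t^2 + 11t + 15
f(t) = 0·L_0 + (5/4)·L_1 + 2·L_2
  0·L_0(t) = 0
  (5/4)·L_1(t) = -5t^2 - 25t - 30
  2·L_2(t) = 4t^2 + 22t + 30
Adding term by term: -t^2 - 3t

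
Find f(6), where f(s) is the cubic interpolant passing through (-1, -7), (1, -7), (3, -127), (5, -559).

Using Newton's divided-difference form:
f[-1,1] = (-7 - (-7)) / (1 - (-1)) = 0
f[1,3] = (-127 - (-7)) / (3 - 1) = -60
f[3,5] = (-559 - (-127)) / (5 - 3) = -216
f[-1,1,3] = (-60 - 0) / (3 - (-1)) = -15
f[1,3,5] = (-216 - (-60)) / (5 - 1) = -39
f[-1,1,3,5] = (-39 - (-15)) / (5 - (-1)) = -4
f(6) = -7 + 0·(7) + (-15)·(7)·(5) + (-4)·(7)·(5)·(3) = -952

-952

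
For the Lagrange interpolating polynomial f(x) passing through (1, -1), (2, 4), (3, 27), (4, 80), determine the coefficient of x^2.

Build the Lagrange basis polynomials:
L_0(x) = (x - 2)(x - 3)(x - 4) / [-6] = -(1/6)x^3 + (3/2)x^2 - (13/3)x + 4
L_1(x) = (x - 1)(x - 3)(x - 4) / [2] = (1/2)x^3 - 4x^2 + (19/2)x - 6
L_2(x) = (x - 1)(x - 2)(x - 4) / [-2] = -(1/2)x^3 + (7/2)x^2 - 7x + 4
L_3(x) = (x - 1)(x - 2)(x - 3) / [6] = (1/6)x^3 - x^2 + (11/6)x - 1
f(x) = (-1)·L_0 + 4·L_1 + 27·L_2 + 80·L_3
Only the coefficient of x^2 is needed; take it from each L_i and combine:
(-1)·(3/2) + 4·(-4) + 27·(7/2) + 80·(-1) = -3

-3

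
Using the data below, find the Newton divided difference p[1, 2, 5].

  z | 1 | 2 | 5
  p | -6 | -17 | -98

-4

p[1,2] = (-17 - (-6)) / (2 - 1) = -11
p[2,5] = (-98 - (-17)) / (5 - 2) = -27
p[1,2,5] = (-27 - (-11)) / (5 - 1) = -4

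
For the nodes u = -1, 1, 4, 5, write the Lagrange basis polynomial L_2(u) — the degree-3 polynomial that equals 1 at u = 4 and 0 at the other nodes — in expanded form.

L_2(u) = -(1/15)u^3 + (1/3)u^2 + (1/15)u - 1/3

L_2(u) = (u + 1)(u - 1)(u - 5) / [(5)·(3)·(-1)]
       = (u^3 - 5u^2 - u + 5) / (-15)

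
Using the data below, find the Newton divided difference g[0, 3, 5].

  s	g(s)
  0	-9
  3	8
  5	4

-23/15

g[0,3] = (8 - (-9)) / (3 - 0) = 17/3
g[3,5] = (4 - 8) / (5 - 3) = -2
g[0,3,5] = (-2 - 17/3) / (5 - 0) = -23/15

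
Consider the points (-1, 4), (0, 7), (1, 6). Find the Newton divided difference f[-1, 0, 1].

-2

f[-1,0] = (7 - 4) / (0 - (-1)) = 3
f[0,1] = (6 - 7) / (1 - 0) = -1
f[-1,0,1] = (-1 - 3) / (1 - (-1)) = -2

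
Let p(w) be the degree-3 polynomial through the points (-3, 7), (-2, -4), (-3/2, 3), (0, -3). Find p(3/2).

-737/4

Evaluate each Lagrange basis at w = 3/2:
L_0(3/2) = (7/2)·(3)·(3/2)/[(-1)·(-3/2)·(-3)] = -7/2
L_1(3/2) = (9/2)·(3)·(3/2)/[(1)·(-1/2)·(-2)] = 81/4
L_2(3/2) = (9/2)·(7/2)·(3/2)/[(3/2)·(1/2)·(-3/2)] = -21
L_3(3/2) = (9/2)·(7/2)·(3)/[(3)·(2)·(3/2)] = 21/4
Sum: 7·(-7/2) + (-4)·(81/4) + 3·(-21) + (-3)·(21/4) = -737/4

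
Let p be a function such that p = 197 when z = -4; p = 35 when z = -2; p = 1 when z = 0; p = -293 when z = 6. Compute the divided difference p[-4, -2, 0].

16

p[-4,-2] = (35 - 197) / (-2 - (-4)) = -81
p[-2,0] = (1 - 35) / (0 - (-2)) = -17
p[-4,-2,0] = (-17 - (-81)) / (0 - (-4)) = 16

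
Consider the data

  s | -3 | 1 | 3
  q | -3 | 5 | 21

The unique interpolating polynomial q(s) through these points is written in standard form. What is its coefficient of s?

4

L_0(s) = (s - 1)(s - 3) / [24] = (1/24)s^2 - (1/6)s + 1/8
L_1(s) = (s + 3)(s - 3) / [-8] = -(1/8)s^2 + 9/8
L_2(s) = (s + 3)(s - 1) / [12] = (1/12)s^2 + (1/6)s - 1/4
q(s) = (-3)·L_0 + 5·L_1 + 21·L_2
Only the coefficient of s is needed; take it from each L_i and combine:
(-3)·(-1/6) + 5·(0) + 21·(1/6) = 4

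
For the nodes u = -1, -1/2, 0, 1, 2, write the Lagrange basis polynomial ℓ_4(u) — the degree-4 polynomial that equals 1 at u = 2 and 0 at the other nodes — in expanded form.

ℓ_4(u) = (u + 1)(u + 1/2)u(u - 1) / [(3)·(5/2)·(2)·(1)]
       = (u^4 + (1/2)u^3 - u^2 - (1/2)u) / (15)

ℓ_4(u) = (1/15)u^4 + (1/30)u^3 - (1/15)u^2 - (1/30)u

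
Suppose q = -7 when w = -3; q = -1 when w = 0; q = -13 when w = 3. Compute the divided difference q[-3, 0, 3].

-1

q[-3,0] = (-1 - (-7)) / (0 - (-3)) = 2
q[0,3] = (-13 - (-1)) / (3 - 0) = -4
q[-3,0,3] = (-4 - 2) / (3 - (-3)) = -1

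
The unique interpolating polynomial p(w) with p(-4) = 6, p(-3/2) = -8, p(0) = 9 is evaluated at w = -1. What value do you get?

L_0(-1) = (1/2)·(-1)/[(-5/2)·(-4)] = -1/20
L_1(-1) = (3)·(-1)/[(5/2)·(-3/2)] = 4/5
L_2(-1) = (3)·(1/2)/[(4)·(3/2)] = 1/4
Sum: 6·(-1/20) + (-8)·(4/5) + 9·(1/4) = -89/20

-89/20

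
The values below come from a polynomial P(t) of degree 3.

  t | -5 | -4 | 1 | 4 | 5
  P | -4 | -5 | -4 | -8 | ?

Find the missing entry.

The 4 known values determine P uniquely (degree ≤ 3).
L_0(5) = (9)·(4)·(1)/[(-1)·(-6)·(-9)] = -2/3
L_1(5) = (10)·(4)·(1)/[(1)·(-5)·(-8)] = 1
L_2(5) = (10)·(9)·(1)/[(6)·(5)·(-3)] = -1
L_3(5) = (10)·(9)·(4)/[(9)·(8)·(3)] = 5/3
Sum: (-4)·(-2/3) + (-5)·(1) + (-4)·(-1) + (-8)·(5/3) = -35/3

-35/3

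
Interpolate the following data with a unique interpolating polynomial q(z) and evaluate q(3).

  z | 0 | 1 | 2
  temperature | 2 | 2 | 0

Evaluate each Lagrange basis at z = 3:
L_0(3) = (2)·(1)/[(-1)·(-2)] = 1
L_1(3) = (3)·(1)/[(1)·(-1)] = -3
L_2(3) = (3)·(2)/[(2)·(1)] = 3
Sum: 2·(1) + 2·(-3) + 0 = -4

-4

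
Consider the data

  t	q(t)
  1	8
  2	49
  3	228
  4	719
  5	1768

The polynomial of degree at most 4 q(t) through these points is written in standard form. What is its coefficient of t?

3

L_0(t) = (t - 2)(t - 3)(t - 4)(t - 5) / [24] = (1/24)t^4 - (7/12)t^3 + (71/24)t^2 - (77/12)t + 5
L_1(t) = (t - 1)(t - 3)(t - 4)(t - 5) / [-6] = -(1/6)t^4 + (13/6)t^3 - (59/6)t^2 + (107/6)t - 10
L_2(t) = (t - 1)(t - 2)(t - 4)(t - 5) / [4] = (1/4)t^4 - 3t^3 + (49/4)t^2 - (39/2)t + 10
L_3(t) = (t - 1)(t - 2)(t - 3)(t - 5) / [-6] = -(1/6)t^4 + (11/6)t^3 - (41/6)t^2 + (61/6)t - 5
L_4(t) = (t - 1)(t - 2)(t - 3)(t - 4) / [24] = (1/24)t^4 - (5/12)t^3 + (35/24)t^2 - (25/12)t + 1
q(t) = 8·L_0 + 49·L_1 + 228·L_2 + 719·L_3 + 1768·L_4
Only the coefficient of t is needed; take it from each L_i and combine:
8·(-77/12) + 49·(107/6) + 228·(-39/2) + 719·(61/6) + 1768·(-25/12) = 3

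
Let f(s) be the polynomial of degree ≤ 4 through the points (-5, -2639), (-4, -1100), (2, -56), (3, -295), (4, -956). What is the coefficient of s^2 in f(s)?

Build the Lagrange basis polynomials:
L_0(s) = (s + 4)(s - 2)(s - 3)(s - 4) / [504] = (1/504)s^4 - (5/504)s^3 - (5/252)s^2 + (10/63)s - 4/21
L_1(s) = (s + 5)(s - 2)(s - 3)(s - 4) / [-336] = -(1/336)s^4 + (1/84)s^3 + (19/336)s^2 - (53/168)s + 5/14
L_2(s) = (s + 5)(s + 4)(s - 3)(s - 4) / [84] = (1/84)s^4 + (1/42)s^3 - (31/84)s^2 - (8/21)s + 20/7
L_3(s) = (s + 5)(s + 4)(s - 2)(s - 4) / [-56] = -(1/56)s^4 - (3/56)s^3 + (13/28)s^2 + (6/7)s - 20/7
L_4(s) = (s + 5)(s + 4)(s - 2)(s - 3) / [144] = (1/144)s^4 + (1/36)s^3 - (19/144)s^2 - (23/72)s + 5/6
f(s) = (-2639)·L_0 + (-1100)·L_1 + (-56)·L_2 + (-295)·L_3 + (-956)·L_4
Only the coefficient of s^2 is needed; take it from each L_i and combine:
(-2639)·(-5/252) + (-1100)·(19/336) + (-56)·(-31/84) + (-295)·(13/28) + (-956)·(-19/144) = 0

0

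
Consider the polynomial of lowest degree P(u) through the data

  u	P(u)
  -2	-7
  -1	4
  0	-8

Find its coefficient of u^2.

-23/2

L_0(u) = (u + 1)u / [2] = (1/2)u^2 + (1/2)u
L_1(u) = (u + 2)u / [-1] = -u^2 - 2u
L_2(u) = (u + 2)(u + 1) / [2] = (1/2)u^2 + (3/2)u + 1
P(u) = (-7)·L_0 + 4·L_1 + (-8)·L_2
Only the coefficient of u^2 is needed; take it from each L_i and combine:
(-7)·(1/2) + 4·(-1) + (-8)·(1/2) = -23/2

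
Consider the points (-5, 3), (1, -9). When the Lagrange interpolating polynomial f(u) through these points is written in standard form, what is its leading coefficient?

-2

L_0(u) = (u - 1) / [-6] = -(1/6)u + 1/6
L_1(u) = (u + 5) / [6] = (1/6)u + 5/6
f(u) = 3·L_0 + (-9)·L_1
Only the coefficient of u is needed; take it from each L_i and combine:
3·(-1/6) + (-9)·(1/6) = -2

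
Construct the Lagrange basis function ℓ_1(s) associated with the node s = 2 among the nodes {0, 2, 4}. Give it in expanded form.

ℓ_1(s) = -(1/4)s^2 + s

ℓ_1(s) = s(s - 4) / [(2)·(-2)]
       = (s^2 - 4s) / (-4)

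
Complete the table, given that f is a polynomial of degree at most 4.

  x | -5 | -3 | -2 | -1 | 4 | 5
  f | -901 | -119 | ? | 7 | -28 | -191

-16

The 5 known values determine f uniquely (degree ≤ 4).
Evaluate each Lagrange basis at x = -2:
L_0(-2) = (1)·(-1)·(-6)·(-7)/[(-2)·(-4)·(-9)·(-10)] = -7/120
L_1(-2) = (3)·(-1)·(-6)·(-7)/[(2)·(-2)·(-7)·(-8)] = 9/16
L_2(-2) = (3)·(1)·(-6)·(-7)/[(4)·(2)·(-5)·(-6)] = 21/40
L_3(-2) = (3)·(1)·(-1)·(-7)/[(9)·(7)·(5)·(-1)] = -1/15
L_4(-2) = (3)·(1)·(-1)·(-6)/[(10)·(8)·(6)·(1)] = 3/80
Sum: (-901)·(-7/120) + (-119)·(9/16) + 7·(21/40) + (-28)·(-1/15) + (-191)·(3/80) = -16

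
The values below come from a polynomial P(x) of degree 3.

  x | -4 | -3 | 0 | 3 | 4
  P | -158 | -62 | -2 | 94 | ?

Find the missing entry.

218

The 4 known values determine P uniquely (degree ≤ 3).
Evaluate each Lagrange basis at x = 4:
L_0(4) = (7)·(4)·(1)/[(-1)·(-4)·(-7)] = -1
L_1(4) = (8)·(4)·(1)/[(1)·(-3)·(-6)] = 16/9
L_2(4) = (8)·(7)·(1)/[(4)·(3)·(-3)] = -14/9
L_3(4) = (8)·(7)·(4)/[(7)·(6)·(3)] = 16/9
Sum: (-158)·(-1) + (-62)·(16/9) + (-2)·(-14/9) + 94·(16/9) = 218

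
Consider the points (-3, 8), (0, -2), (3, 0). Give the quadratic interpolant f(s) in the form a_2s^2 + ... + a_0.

Build the Lagrange basis polynomials:
L_0(s) = s(s - 3) / [18] = (1/18)s^2 - (1/6)s
L_1(s) = (s + 3)(s - 3) / [-9] = -(1/9)s^2 + 1
L_2(s) = (s + 3)s / [18] = (1/18)s^2 + (1/6)s
f(s) = 8·L_0 + (-2)·L_1 + 0·L_2
  8·L_0(s) = (4/9)s^2 - (4/3)s
  (-2)·L_1(s) = (2/9)s^2 - 2
  0·L_2(s) = 0
Adding term by term: (2/3)s^2 - (4/3)s - 2

f(s) = (2/3)s^2 - (4/3)s - 2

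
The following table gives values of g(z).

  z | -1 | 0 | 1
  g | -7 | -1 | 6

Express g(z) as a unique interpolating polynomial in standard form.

g(z) = (1/2)z^2 + (13/2)z - 1

L_0(z) = z(z - 1) / [2] = (1/2)z^2 - (1/2)z
L_1(z) = (z + 1)(z - 1) / [-1] = -z^2 + 1
L_2(z) = (z + 1)z / [2] = (1/2)z^2 + (1/2)z
g(z) = (-7)·L_0 + (-1)·L_1 + 6·L_2
  (-7)·L_0(z) = -(7/2)z^2 + (7/2)z
  (-1)·L_1(z) = z^2 - 1
  6·L_2(z) = 3z^2 + 3z
Adding term by term: (1/2)z^2 + (13/2)z - 1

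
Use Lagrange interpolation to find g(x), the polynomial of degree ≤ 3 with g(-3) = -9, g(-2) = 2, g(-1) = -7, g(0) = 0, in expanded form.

Build the Lagrange basis polynomials:
L_0(x) = (x + 2)(x + 1)x / [-6] = -(1/6)x^3 - (1/2)x^2 - (1/3)x
L_1(x) = (x + 3)(x + 1)x / [2] = (1/2)x^3 + 2x^2 + (3/2)x
L_2(x) = (x + 3)(x + 2)x / [-2] = -(1/2)x^3 - (5/2)x^2 - 3x
L_3(x) = (x + 3)(x + 2)(x + 1) / [6] = (1/6)x^3 + x^2 + (11/6)x + 1
g(x) = (-9)·L_0 + 2·L_1 + (-7)·L_2 + 0·L_3
  (-9)·L_0(x) = (3/2)x^3 + (9/2)x^2 + 3x
  2·L_1(x) = x^3 + 4x^2 + 3x
  (-7)·L_2(x) = (7/2)x^3 + (35/2)x^2 + 21x
  0·L_3(x) = 0
Adding term by term: 6x^3 + 26x^2 + 27x

g(x) = 6x^3 + 26x^2 + 27x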